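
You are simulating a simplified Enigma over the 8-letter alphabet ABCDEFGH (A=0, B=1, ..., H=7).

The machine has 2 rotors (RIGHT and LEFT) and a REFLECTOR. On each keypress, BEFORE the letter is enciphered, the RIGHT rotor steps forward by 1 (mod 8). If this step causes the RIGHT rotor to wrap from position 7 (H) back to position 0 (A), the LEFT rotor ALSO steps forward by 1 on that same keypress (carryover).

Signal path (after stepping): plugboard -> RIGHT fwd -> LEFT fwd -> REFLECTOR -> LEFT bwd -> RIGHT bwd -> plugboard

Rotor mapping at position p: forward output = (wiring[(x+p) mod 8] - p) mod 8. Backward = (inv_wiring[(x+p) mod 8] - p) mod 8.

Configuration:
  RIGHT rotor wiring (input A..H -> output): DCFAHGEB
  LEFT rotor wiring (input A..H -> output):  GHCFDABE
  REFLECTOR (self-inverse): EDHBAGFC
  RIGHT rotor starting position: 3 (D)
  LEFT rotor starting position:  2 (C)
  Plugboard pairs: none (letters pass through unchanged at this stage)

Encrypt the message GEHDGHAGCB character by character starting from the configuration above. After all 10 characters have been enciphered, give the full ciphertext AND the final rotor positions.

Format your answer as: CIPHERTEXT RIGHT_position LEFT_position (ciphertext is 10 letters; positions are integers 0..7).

Answer: BCAFCFEFEF 5 3

Derivation:
Char 1 ('G'): step: R->4, L=2; G->plug->G->R->B->L->D->refl->B->L'->C->R'->B->plug->B
Char 2 ('E'): step: R->5, L=2; E->plug->E->R->F->L->C->refl->H->L'->E->R'->C->plug->C
Char 3 ('H'): step: R->6, L=2; H->plug->H->R->A->L->A->refl->E->L'->G->R'->A->plug->A
Char 4 ('D'): step: R->7, L=2; D->plug->D->R->G->L->E->refl->A->L'->A->R'->F->plug->F
Char 5 ('G'): step: R->0, L->3 (L advanced); G->plug->G->R->E->L->B->refl->D->L'->F->R'->C->plug->C
Char 6 ('H'): step: R->1, L=3; H->plug->H->R->C->L->F->refl->G->L'->D->R'->F->plug->F
Char 7 ('A'): step: R->2, L=3; A->plug->A->R->D->L->G->refl->F->L'->C->R'->E->plug->E
Char 8 ('G'): step: R->3, L=3; G->plug->G->R->H->L->H->refl->C->L'->A->R'->F->plug->F
Char 9 ('C'): step: R->4, L=3; C->plug->C->R->A->L->C->refl->H->L'->H->R'->E->plug->E
Char 10 ('B'): step: R->5, L=3; B->plug->B->R->H->L->H->refl->C->L'->A->R'->F->plug->F
Final: ciphertext=BCAFCFEFEF, RIGHT=5, LEFT=3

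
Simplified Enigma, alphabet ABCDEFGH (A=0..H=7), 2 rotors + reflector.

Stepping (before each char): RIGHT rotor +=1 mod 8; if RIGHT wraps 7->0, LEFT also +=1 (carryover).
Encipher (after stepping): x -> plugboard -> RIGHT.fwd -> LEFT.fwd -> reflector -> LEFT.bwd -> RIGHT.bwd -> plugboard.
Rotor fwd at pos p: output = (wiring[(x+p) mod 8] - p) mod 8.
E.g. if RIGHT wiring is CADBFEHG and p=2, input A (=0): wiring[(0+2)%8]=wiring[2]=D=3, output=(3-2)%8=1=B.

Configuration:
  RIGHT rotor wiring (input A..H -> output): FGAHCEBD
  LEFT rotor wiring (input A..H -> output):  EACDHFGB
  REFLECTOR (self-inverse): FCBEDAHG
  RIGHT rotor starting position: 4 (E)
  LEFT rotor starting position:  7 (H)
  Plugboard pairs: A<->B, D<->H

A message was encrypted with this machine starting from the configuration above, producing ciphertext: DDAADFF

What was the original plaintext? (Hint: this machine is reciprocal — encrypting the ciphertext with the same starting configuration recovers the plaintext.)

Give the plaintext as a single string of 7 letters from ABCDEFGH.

Answer: ECCFCAA

Derivation:
Char 1 ('D'): step: R->5, L=7; D->plug->H->R->F->L->A->refl->F->L'->B->R'->E->plug->E
Char 2 ('D'): step: R->6, L=7; D->plug->H->R->G->L->G->refl->H->L'->H->R'->C->plug->C
Char 3 ('A'): step: R->7, L=7; A->plug->B->R->G->L->G->refl->H->L'->H->R'->C->plug->C
Char 4 ('A'): step: R->0, L->0 (L advanced); A->plug->B->R->G->L->G->refl->H->L'->E->R'->F->plug->F
Char 5 ('D'): step: R->1, L=0; D->plug->H->R->E->L->H->refl->G->L'->G->R'->C->plug->C
Char 6 ('F'): step: R->2, L=0; F->plug->F->R->B->L->A->refl->F->L'->F->R'->B->plug->A
Char 7 ('F'): step: R->3, L=0; F->plug->F->R->C->L->C->refl->B->L'->H->R'->B->plug->A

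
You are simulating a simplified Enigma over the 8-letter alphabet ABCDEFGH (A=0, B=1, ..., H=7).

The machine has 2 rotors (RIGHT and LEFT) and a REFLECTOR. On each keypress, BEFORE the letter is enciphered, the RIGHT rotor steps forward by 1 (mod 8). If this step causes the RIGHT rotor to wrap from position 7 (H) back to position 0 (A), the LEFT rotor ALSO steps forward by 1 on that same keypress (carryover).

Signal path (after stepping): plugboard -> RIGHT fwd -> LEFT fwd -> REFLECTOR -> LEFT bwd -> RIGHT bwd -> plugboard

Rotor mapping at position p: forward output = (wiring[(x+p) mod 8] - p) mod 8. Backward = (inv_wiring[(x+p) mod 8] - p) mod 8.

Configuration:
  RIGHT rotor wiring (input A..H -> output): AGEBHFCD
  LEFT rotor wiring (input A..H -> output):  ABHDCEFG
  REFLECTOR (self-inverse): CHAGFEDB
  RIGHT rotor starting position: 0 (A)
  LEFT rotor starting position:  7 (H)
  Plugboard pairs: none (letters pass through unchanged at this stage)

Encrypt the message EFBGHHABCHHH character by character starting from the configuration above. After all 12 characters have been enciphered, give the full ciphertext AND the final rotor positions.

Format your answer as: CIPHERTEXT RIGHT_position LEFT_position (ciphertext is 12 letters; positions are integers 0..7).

Char 1 ('E'): step: R->1, L=7; E->plug->E->R->E->L->E->refl->F->L'->G->R'->D->plug->D
Char 2 ('F'): step: R->2, L=7; F->plug->F->R->B->L->B->refl->H->L'->A->R'->E->plug->E
Char 3 ('B'): step: R->3, L=7; B->plug->B->R->E->L->E->refl->F->L'->G->R'->A->plug->A
Char 4 ('G'): step: R->4, L=7; G->plug->G->R->A->L->H->refl->B->L'->B->R'->B->plug->B
Char 5 ('H'): step: R->5, L=7; H->plug->H->R->C->L->C->refl->A->L'->D->R'->D->plug->D
Char 6 ('H'): step: R->6, L=7; H->plug->H->R->H->L->G->refl->D->L'->F->R'->B->plug->B
Char 7 ('A'): step: R->7, L=7; A->plug->A->R->E->L->E->refl->F->L'->G->R'->G->plug->G
Char 8 ('B'): step: R->0, L->0 (L advanced); B->plug->B->R->G->L->F->refl->E->L'->F->R'->F->plug->F
Char 9 ('C'): step: R->1, L=0; C->plug->C->R->A->L->A->refl->C->L'->E->R'->E->plug->E
Char 10 ('H'): step: R->2, L=0; H->plug->H->R->E->L->C->refl->A->L'->A->R'->E->plug->E
Char 11 ('H'): step: R->3, L=0; H->plug->H->R->B->L->B->refl->H->L'->C->R'->C->plug->C
Char 12 ('H'): step: R->4, L=0; H->plug->H->R->F->L->E->refl->F->L'->G->R'->C->plug->C
Final: ciphertext=DEABDBGFEECC, RIGHT=4, LEFT=0

Answer: DEABDBGFEECC 4 0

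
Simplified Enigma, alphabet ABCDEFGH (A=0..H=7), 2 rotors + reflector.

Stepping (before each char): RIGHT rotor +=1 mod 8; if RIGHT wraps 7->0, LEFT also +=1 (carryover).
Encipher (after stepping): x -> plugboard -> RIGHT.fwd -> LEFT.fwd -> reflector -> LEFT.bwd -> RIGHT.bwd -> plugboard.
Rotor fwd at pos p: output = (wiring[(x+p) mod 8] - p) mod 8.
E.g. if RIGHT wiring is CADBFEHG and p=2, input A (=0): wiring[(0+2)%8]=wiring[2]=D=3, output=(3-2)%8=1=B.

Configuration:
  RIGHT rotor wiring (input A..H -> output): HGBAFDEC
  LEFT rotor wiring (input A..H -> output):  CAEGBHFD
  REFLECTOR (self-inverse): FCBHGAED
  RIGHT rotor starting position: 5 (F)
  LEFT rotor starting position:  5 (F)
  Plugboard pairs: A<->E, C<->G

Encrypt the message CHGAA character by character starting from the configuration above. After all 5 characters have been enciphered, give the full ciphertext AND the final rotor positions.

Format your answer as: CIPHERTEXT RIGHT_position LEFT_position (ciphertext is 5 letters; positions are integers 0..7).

Char 1 ('C'): step: R->6, L=5; C->plug->G->R->H->L->E->refl->G->L'->C->R'->F->plug->F
Char 2 ('H'): step: R->7, L=5; H->plug->H->R->F->L->H->refl->D->L'->E->R'->G->plug->C
Char 3 ('G'): step: R->0, L->6 (L advanced); G->plug->C->R->B->L->F->refl->A->L'->F->R'->E->plug->A
Char 4 ('A'): step: R->1, L=6; A->plug->E->R->C->L->E->refl->G->L'->E->R'->D->plug->D
Char 5 ('A'): step: R->2, L=6; A->plug->E->R->C->L->E->refl->G->L'->E->R'->H->plug->H
Final: ciphertext=FCADH, RIGHT=2, LEFT=6

Answer: FCADH 2 6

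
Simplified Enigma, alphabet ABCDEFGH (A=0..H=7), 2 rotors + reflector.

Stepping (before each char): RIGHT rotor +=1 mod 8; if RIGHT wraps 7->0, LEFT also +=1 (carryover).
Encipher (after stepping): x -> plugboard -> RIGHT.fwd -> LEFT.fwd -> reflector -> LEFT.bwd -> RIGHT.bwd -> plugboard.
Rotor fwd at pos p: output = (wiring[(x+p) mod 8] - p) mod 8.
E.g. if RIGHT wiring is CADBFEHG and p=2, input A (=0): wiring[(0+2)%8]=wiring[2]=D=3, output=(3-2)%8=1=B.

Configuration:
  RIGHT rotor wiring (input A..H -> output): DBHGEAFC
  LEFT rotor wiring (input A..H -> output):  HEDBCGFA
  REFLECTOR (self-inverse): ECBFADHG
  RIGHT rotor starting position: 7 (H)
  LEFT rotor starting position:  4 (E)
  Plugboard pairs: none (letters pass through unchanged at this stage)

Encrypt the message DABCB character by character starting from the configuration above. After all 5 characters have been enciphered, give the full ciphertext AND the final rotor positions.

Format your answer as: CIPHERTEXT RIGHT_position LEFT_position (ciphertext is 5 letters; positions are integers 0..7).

Char 1 ('D'): step: R->0, L->5 (L advanced); D->plug->D->R->G->L->E->refl->A->L'->B->R'->B->plug->B
Char 2 ('A'): step: R->1, L=5; A->plug->A->R->A->L->B->refl->C->L'->D->R'->D->plug->D
Char 3 ('B'): step: R->2, L=5; B->plug->B->R->E->L->H->refl->G->L'->F->R'->A->plug->A
Char 4 ('C'): step: R->3, L=5; C->plug->C->R->F->L->G->refl->H->L'->E->R'->H->plug->H
Char 5 ('B'): step: R->4, L=5; B->plug->B->R->E->L->H->refl->G->L'->F->R'->F->plug->F
Final: ciphertext=BDAHF, RIGHT=4, LEFT=5

Answer: BDAHF 4 5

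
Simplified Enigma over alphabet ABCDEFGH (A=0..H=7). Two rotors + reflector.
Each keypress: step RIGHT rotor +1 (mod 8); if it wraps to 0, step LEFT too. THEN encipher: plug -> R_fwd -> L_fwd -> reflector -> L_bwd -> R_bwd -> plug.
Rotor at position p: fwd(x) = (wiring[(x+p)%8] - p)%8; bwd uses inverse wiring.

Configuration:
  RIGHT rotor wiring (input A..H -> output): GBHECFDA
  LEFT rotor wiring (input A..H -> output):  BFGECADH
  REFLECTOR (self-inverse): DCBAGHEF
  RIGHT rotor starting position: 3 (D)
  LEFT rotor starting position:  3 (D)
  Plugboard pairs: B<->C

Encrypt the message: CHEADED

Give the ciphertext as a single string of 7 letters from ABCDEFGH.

Char 1 ('C'): step: R->4, L=3; C->plug->B->R->B->L->H->refl->F->L'->C->R'->E->plug->E
Char 2 ('H'): step: R->5, L=3; H->plug->H->R->F->L->G->refl->E->L'->E->R'->E->plug->E
Char 3 ('E'): step: R->6, L=3; E->plug->E->R->B->L->H->refl->F->L'->C->R'->B->plug->C
Char 4 ('A'): step: R->7, L=3; A->plug->A->R->B->L->H->refl->F->L'->C->R'->C->plug->B
Char 5 ('D'): step: R->0, L->4 (L advanced); D->plug->D->R->E->L->F->refl->H->L'->C->R'->E->plug->E
Char 6 ('E'): step: R->1, L=4; E->plug->E->R->E->L->F->refl->H->L'->C->R'->F->plug->F
Char 7 ('D'): step: R->2, L=4; D->plug->D->R->D->L->D->refl->A->L'->H->R'->H->plug->H

Answer: EECBEFH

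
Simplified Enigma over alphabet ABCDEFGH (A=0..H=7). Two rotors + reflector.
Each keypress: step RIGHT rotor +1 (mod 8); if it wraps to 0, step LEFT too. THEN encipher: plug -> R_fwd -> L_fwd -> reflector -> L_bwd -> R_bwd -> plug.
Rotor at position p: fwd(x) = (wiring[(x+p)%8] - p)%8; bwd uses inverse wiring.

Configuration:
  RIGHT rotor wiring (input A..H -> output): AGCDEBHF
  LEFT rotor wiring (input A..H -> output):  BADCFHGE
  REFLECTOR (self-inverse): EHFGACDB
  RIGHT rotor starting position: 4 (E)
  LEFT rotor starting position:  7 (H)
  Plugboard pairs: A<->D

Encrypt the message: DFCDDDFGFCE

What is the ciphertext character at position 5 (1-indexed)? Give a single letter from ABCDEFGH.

Char 1 ('D'): step: R->5, L=7; D->plug->A->R->E->L->D->refl->G->L'->F->R'->F->plug->F
Char 2 ('F'): step: R->6, L=7; F->plug->F->R->F->L->G->refl->D->L'->E->R'->E->plug->E
Char 3 ('C'): step: R->7, L=7; C->plug->C->R->H->L->H->refl->B->L'->C->R'->G->plug->G
Char 4 ('D'): step: R->0, L->0 (L advanced); D->plug->A->R->A->L->B->refl->H->L'->F->R'->H->plug->H
Char 5 ('D'): step: R->1, L=0; D->plug->A->R->F->L->H->refl->B->L'->A->R'->E->plug->E

E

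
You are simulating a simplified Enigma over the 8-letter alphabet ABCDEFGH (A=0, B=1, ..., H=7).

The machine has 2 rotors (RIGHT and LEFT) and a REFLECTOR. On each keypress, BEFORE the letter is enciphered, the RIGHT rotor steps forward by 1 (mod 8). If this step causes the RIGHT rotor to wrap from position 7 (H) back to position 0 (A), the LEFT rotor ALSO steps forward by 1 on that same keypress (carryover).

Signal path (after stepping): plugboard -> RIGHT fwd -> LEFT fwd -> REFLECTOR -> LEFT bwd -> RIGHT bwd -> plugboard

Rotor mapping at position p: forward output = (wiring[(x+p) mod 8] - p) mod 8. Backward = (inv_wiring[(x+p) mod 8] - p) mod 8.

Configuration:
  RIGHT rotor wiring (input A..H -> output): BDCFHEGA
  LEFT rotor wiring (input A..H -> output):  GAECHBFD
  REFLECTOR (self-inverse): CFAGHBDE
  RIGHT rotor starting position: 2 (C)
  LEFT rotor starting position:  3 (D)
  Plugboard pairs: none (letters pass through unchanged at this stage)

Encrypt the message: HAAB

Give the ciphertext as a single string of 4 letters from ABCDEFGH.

Answer: FDED

Derivation:
Char 1 ('H'): step: R->3, L=3; H->plug->H->R->H->L->B->refl->F->L'->G->R'->F->plug->F
Char 2 ('A'): step: R->4, L=3; A->plug->A->R->D->L->C->refl->A->L'->E->R'->D->plug->D
Char 3 ('A'): step: R->5, L=3; A->plug->A->R->H->L->B->refl->F->L'->G->R'->E->plug->E
Char 4 ('B'): step: R->6, L=3; B->plug->B->R->C->L->G->refl->D->L'->F->R'->D->plug->D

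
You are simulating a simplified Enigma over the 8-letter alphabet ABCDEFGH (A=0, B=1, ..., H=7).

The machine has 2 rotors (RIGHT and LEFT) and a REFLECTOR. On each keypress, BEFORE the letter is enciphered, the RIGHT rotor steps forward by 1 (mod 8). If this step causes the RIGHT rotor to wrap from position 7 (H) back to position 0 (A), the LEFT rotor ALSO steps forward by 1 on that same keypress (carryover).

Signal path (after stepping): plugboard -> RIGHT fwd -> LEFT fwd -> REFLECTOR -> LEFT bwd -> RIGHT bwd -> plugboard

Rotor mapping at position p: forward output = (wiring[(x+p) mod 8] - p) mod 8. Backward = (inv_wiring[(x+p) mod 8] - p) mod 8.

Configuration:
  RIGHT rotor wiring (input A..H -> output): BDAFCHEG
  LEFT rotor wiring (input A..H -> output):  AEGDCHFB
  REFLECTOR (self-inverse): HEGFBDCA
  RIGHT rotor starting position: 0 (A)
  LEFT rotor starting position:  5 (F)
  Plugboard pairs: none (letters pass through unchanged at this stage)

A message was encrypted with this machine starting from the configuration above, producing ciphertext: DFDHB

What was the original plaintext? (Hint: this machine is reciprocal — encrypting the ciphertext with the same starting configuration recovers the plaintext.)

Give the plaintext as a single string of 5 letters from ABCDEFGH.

Char 1 ('D'): step: R->1, L=5; D->plug->D->R->B->L->A->refl->H->L'->E->R'->C->plug->C
Char 2 ('F'): step: R->2, L=5; F->plug->F->R->E->L->H->refl->A->L'->B->R'->H->plug->H
Char 3 ('D'): step: R->3, L=5; D->plug->D->R->B->L->A->refl->H->L'->E->R'->C->plug->C
Char 4 ('H'): step: R->4, L=5; H->plug->H->R->B->L->A->refl->H->L'->E->R'->G->plug->G
Char 5 ('B'): step: R->5, L=5; B->plug->B->R->H->L->F->refl->D->L'->D->R'->F->plug->F

Answer: CHCGF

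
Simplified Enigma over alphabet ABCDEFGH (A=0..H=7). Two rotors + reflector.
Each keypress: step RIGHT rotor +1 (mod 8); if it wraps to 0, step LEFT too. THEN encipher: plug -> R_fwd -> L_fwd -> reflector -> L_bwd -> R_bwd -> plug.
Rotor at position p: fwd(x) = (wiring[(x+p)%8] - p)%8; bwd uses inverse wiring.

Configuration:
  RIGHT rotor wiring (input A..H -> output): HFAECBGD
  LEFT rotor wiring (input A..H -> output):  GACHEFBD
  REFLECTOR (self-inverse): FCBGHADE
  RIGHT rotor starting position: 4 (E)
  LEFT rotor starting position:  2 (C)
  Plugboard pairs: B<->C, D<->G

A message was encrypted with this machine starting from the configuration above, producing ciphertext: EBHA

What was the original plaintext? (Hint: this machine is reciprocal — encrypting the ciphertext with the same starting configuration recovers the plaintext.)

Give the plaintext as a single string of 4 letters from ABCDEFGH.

Answer: CAFB

Derivation:
Char 1 ('E'): step: R->5, L=2; E->plug->E->R->A->L->A->refl->F->L'->B->R'->B->plug->C
Char 2 ('B'): step: R->6, L=2; B->plug->C->R->B->L->F->refl->A->L'->A->R'->A->plug->A
Char 3 ('H'): step: R->7, L=2; H->plug->H->R->H->L->G->refl->D->L'->D->R'->F->plug->F
Char 4 ('A'): step: R->0, L->3 (L advanced); A->plug->A->R->H->L->H->refl->E->L'->A->R'->C->plug->B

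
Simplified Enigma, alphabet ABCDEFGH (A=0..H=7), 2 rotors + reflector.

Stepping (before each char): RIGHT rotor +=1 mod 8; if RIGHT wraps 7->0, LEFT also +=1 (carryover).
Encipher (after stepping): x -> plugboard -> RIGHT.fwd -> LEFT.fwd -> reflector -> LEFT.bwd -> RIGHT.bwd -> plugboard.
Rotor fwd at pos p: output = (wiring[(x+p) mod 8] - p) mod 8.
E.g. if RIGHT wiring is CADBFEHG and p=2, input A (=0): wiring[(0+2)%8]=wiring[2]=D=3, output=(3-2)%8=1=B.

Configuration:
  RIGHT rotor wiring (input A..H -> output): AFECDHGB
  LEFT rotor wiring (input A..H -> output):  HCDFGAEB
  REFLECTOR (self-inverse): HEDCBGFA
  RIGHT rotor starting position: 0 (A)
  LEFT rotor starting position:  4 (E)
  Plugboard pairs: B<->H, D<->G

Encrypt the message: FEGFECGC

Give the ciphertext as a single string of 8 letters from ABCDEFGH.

Char 1 ('F'): step: R->1, L=4; F->plug->F->R->F->L->G->refl->F->L'->D->R'->B->plug->H
Char 2 ('E'): step: R->2, L=4; E->plug->E->R->E->L->D->refl->C->L'->A->R'->B->plug->H
Char 3 ('G'): step: R->3, L=4; G->plug->D->R->D->L->F->refl->G->L'->F->R'->F->plug->F
Char 4 ('F'): step: R->4, L=4; F->plug->F->R->B->L->E->refl->B->L'->H->R'->A->plug->A
Char 5 ('E'): step: R->5, L=4; E->plug->E->R->A->L->C->refl->D->L'->E->R'->C->plug->C
Char 6 ('C'): step: R->6, L=4; C->plug->C->R->C->L->A->refl->H->L'->G->R'->E->plug->E
Char 7 ('G'): step: R->7, L=4; G->plug->D->R->F->L->G->refl->F->L'->D->R'->E->plug->E
Char 8 ('C'): step: R->0, L->5 (L advanced); C->plug->C->R->E->L->F->refl->G->L'->F->R'->B->plug->H

Answer: HHFACEEH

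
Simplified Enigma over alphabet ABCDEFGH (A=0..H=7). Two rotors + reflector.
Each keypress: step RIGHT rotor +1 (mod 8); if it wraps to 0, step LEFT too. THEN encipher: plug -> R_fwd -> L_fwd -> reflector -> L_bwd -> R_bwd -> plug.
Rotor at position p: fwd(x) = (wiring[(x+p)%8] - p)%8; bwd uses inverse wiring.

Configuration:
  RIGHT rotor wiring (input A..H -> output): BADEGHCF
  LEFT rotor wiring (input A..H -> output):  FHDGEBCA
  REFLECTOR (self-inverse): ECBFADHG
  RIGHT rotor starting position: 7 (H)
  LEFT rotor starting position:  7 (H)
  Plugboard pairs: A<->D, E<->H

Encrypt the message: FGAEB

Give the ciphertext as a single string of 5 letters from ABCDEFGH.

Char 1 ('F'): step: R->0, L->0 (L advanced); F->plug->F->R->H->L->A->refl->E->L'->E->R'->D->plug->A
Char 2 ('G'): step: R->1, L=0; G->plug->G->R->E->L->E->refl->A->L'->H->R'->A->plug->D
Char 3 ('A'): step: R->2, L=0; A->plug->D->R->F->L->B->refl->C->L'->G->R'->H->plug->E
Char 4 ('E'): step: R->3, L=0; E->plug->H->R->A->L->F->refl->D->L'->C->R'->E->plug->H
Char 5 ('B'): step: R->4, L=0; B->plug->B->R->D->L->G->refl->H->L'->B->R'->D->plug->A

Answer: ADEHA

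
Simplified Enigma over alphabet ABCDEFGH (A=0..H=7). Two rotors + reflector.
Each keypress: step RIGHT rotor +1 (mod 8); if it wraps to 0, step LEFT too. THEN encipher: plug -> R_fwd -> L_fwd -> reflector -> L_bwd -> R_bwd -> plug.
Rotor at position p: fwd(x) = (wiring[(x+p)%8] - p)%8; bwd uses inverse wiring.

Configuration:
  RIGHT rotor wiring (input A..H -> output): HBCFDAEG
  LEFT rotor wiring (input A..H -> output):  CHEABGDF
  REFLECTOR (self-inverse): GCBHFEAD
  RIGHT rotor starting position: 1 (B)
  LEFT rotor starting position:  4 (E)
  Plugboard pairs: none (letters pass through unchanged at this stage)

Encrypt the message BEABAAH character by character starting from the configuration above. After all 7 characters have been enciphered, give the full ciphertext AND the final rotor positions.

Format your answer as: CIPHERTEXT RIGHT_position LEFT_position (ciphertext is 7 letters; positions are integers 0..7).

Char 1 ('B'): step: R->2, L=4; B->plug->B->R->D->L->B->refl->C->L'->B->R'->C->plug->C
Char 2 ('E'): step: R->3, L=4; E->plug->E->R->D->L->B->refl->C->L'->B->R'->D->plug->D
Char 3 ('A'): step: R->4, L=4; A->plug->A->R->H->L->E->refl->F->L'->A->R'->C->plug->C
Char 4 ('B'): step: R->5, L=4; B->plug->B->R->H->L->E->refl->F->L'->A->R'->G->plug->G
Char 5 ('A'): step: R->6, L=4; A->plug->A->R->G->L->A->refl->G->L'->E->R'->E->plug->E
Char 6 ('A'): step: R->7, L=4; A->plug->A->R->H->L->E->refl->F->L'->A->R'->B->plug->B
Char 7 ('H'): step: R->0, L->5 (L advanced); H->plug->H->R->G->L->D->refl->H->L'->F->R'->D->plug->D
Final: ciphertext=CDCGEBD, RIGHT=0, LEFT=5

Answer: CDCGEBD 0 5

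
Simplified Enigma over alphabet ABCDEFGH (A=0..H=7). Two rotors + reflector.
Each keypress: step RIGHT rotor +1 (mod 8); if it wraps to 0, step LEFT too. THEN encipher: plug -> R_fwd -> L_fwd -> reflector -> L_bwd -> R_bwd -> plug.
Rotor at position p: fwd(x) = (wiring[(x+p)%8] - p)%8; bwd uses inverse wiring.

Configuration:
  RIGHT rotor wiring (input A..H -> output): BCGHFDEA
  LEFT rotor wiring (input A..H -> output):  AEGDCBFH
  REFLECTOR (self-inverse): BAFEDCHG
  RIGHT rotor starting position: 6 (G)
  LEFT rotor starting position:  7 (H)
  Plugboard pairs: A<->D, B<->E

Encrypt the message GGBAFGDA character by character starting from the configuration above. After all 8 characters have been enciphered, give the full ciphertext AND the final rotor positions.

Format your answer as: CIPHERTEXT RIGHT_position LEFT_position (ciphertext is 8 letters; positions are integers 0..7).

Answer: HCGCDEAD 6 0

Derivation:
Char 1 ('G'): step: R->7, L=7; G->plug->G->R->E->L->E->refl->D->L'->F->R'->H->plug->H
Char 2 ('G'): step: R->0, L->0 (L advanced); G->plug->G->R->E->L->C->refl->F->L'->G->R'->C->plug->C
Char 3 ('B'): step: R->1, L=0; B->plug->E->R->C->L->G->refl->H->L'->H->R'->G->plug->G
Char 4 ('A'): step: R->2, L=0; A->plug->D->R->B->L->E->refl->D->L'->D->R'->C->plug->C
Char 5 ('F'): step: R->3, L=0; F->plug->F->R->G->L->F->refl->C->L'->E->R'->A->plug->D
Char 6 ('G'): step: R->4, L=0; G->plug->G->R->C->L->G->refl->H->L'->H->R'->B->plug->E
Char 7 ('D'): step: R->5, L=0; D->plug->A->R->G->L->F->refl->C->L'->E->R'->D->plug->A
Char 8 ('A'): step: R->6, L=0; A->plug->D->R->E->L->C->refl->F->L'->G->R'->A->plug->D
Final: ciphertext=HCGCDEAD, RIGHT=6, LEFT=0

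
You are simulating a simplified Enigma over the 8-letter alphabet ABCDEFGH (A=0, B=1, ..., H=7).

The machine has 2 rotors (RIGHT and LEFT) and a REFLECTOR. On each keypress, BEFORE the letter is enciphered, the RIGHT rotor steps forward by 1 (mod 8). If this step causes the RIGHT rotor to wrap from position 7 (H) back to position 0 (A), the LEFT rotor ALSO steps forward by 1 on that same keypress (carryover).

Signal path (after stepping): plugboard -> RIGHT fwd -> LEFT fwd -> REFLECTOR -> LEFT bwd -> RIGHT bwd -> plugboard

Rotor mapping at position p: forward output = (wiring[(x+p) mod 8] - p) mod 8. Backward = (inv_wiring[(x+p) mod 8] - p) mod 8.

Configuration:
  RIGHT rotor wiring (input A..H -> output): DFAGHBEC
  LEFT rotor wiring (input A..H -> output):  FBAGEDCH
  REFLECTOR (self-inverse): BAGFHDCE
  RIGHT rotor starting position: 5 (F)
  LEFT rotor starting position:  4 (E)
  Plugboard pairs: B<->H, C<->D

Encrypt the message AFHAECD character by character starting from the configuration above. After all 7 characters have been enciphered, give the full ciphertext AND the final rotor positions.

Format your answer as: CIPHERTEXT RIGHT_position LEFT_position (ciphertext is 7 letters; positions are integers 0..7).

Char 1 ('A'): step: R->6, L=4; A->plug->A->R->G->L->E->refl->H->L'->B->R'->G->plug->G
Char 2 ('F'): step: R->7, L=4; F->plug->F->R->A->L->A->refl->B->L'->E->R'->B->plug->H
Char 3 ('H'): step: R->0, L->5 (L advanced); H->plug->B->R->F->L->D->refl->F->L'->B->R'->F->plug->F
Char 4 ('A'): step: R->1, L=5; A->plug->A->R->E->L->E->refl->H->L'->H->R'->B->plug->H
Char 5 ('E'): step: R->2, L=5; E->plug->E->R->C->L->C->refl->G->L'->A->R'->F->plug->F
Char 6 ('C'): step: R->3, L=5; C->plug->D->R->B->L->F->refl->D->L'->F->R'->H->plug->B
Char 7 ('D'): step: R->4, L=5; D->plug->C->R->A->L->G->refl->C->L'->C->R'->H->plug->B
Final: ciphertext=GHFHFBB, RIGHT=4, LEFT=5

Answer: GHFHFBB 4 5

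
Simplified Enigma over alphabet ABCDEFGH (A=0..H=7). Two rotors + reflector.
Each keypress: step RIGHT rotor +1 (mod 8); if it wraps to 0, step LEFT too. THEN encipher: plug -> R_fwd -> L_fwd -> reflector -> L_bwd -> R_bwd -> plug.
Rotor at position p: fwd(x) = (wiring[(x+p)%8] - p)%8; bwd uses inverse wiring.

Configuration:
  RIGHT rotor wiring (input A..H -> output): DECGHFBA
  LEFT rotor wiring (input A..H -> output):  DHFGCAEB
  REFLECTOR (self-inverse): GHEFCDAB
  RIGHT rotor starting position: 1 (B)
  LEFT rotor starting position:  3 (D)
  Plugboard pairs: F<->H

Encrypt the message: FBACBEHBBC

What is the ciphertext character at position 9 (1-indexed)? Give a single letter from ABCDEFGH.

Char 1 ('F'): step: R->2, L=3; F->plug->H->R->C->L->F->refl->D->L'->A->R'->A->plug->A
Char 2 ('B'): step: R->3, L=3; B->plug->B->R->E->L->G->refl->A->L'->F->R'->E->plug->E
Char 3 ('A'): step: R->4, L=3; A->plug->A->R->D->L->B->refl->H->L'->B->R'->B->plug->B
Char 4 ('C'): step: R->5, L=3; C->plug->C->R->D->L->B->refl->H->L'->B->R'->G->plug->G
Char 5 ('B'): step: R->6, L=3; B->plug->B->R->C->L->F->refl->D->L'->A->R'->F->plug->H
Char 6 ('E'): step: R->7, L=3; E->plug->E->R->H->L->C->refl->E->L'->G->R'->G->plug->G
Char 7 ('H'): step: R->0, L->4 (L advanced); H->plug->F->R->F->L->D->refl->F->L'->D->R'->A->plug->A
Char 8 ('B'): step: R->1, L=4; B->plug->B->R->B->L->E->refl->C->L'->H->R'->G->plug->G
Char 9 ('B'): step: R->2, L=4; B->plug->B->R->E->L->H->refl->B->L'->G->R'->F->plug->H

H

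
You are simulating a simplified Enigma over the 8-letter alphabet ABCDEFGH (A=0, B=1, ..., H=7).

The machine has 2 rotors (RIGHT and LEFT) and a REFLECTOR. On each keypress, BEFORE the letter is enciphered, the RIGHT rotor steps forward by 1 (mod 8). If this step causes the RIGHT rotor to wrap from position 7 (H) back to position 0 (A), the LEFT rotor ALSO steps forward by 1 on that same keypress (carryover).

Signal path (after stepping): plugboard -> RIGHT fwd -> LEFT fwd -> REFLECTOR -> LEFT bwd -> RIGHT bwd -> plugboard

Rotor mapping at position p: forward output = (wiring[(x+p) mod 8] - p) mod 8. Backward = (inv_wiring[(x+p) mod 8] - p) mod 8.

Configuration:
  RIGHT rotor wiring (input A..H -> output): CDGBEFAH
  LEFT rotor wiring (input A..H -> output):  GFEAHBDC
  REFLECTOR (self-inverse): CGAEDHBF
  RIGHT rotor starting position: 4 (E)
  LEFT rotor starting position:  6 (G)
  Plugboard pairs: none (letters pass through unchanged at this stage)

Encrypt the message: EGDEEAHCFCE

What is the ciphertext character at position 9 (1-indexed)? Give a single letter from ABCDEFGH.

Char 1 ('E'): step: R->5, L=6; E->plug->E->R->G->L->B->refl->G->L'->E->R'->G->plug->G
Char 2 ('G'): step: R->6, L=6; G->plug->G->R->G->L->B->refl->G->L'->E->R'->C->plug->C
Char 3 ('D'): step: R->7, L=6; D->plug->D->R->H->L->D->refl->E->L'->B->R'->H->plug->H
Char 4 ('E'): step: R->0, L->7 (L advanced); E->plug->E->R->E->L->B->refl->G->L'->C->R'->A->plug->A
Char 5 ('E'): step: R->1, L=7; E->plug->E->R->E->L->B->refl->G->L'->C->R'->A->plug->A
Char 6 ('A'): step: R->2, L=7; A->plug->A->R->E->L->B->refl->G->L'->C->R'->C->plug->C
Char 7 ('H'): step: R->3, L=7; H->plug->H->R->D->L->F->refl->H->L'->B->R'->B->plug->B
Char 8 ('C'): step: R->4, L=7; C->plug->C->R->E->L->B->refl->G->L'->C->R'->G->plug->G
Char 9 ('F'): step: R->5, L=7; F->plug->F->R->B->L->H->refl->F->L'->D->R'->B->plug->B

B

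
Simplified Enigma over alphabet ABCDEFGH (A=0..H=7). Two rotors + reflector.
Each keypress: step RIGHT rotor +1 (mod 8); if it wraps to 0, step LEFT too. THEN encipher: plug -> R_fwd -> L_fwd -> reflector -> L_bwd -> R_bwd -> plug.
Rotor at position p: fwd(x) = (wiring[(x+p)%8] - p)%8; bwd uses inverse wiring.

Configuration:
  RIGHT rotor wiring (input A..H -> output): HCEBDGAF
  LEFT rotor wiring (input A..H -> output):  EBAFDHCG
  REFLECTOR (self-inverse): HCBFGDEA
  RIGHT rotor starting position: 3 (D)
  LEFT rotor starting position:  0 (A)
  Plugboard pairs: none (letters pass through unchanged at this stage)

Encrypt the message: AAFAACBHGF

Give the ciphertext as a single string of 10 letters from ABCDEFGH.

Char 1 ('A'): step: R->4, L=0; A->plug->A->R->H->L->G->refl->E->L'->A->R'->G->plug->G
Char 2 ('A'): step: R->5, L=0; A->plug->A->R->B->L->B->refl->C->L'->G->R'->H->plug->H
Char 3 ('F'): step: R->6, L=0; F->plug->F->R->D->L->F->refl->D->L'->E->R'->D->plug->D
Char 4 ('A'): step: R->7, L=0; A->plug->A->R->G->L->C->refl->B->L'->B->R'->H->plug->H
Char 5 ('A'): step: R->0, L->1 (L advanced); A->plug->A->R->H->L->D->refl->F->L'->G->R'->F->plug->F
Char 6 ('C'): step: R->1, L=1; C->plug->C->R->A->L->A->refl->H->L'->B->R'->A->plug->A
Char 7 ('B'): step: R->2, L=1; B->plug->B->R->H->L->D->refl->F->L'->G->R'->E->plug->E
Char 8 ('H'): step: R->3, L=1; H->plug->H->R->B->L->H->refl->A->L'->A->R'->B->plug->B
Char 9 ('G'): step: R->4, L=1; G->plug->G->R->A->L->A->refl->H->L'->B->R'->D->plug->D
Char 10 ('F'): step: R->5, L=1; F->plug->F->R->H->L->D->refl->F->L'->G->R'->H->plug->H

Answer: GHDHFAEBDH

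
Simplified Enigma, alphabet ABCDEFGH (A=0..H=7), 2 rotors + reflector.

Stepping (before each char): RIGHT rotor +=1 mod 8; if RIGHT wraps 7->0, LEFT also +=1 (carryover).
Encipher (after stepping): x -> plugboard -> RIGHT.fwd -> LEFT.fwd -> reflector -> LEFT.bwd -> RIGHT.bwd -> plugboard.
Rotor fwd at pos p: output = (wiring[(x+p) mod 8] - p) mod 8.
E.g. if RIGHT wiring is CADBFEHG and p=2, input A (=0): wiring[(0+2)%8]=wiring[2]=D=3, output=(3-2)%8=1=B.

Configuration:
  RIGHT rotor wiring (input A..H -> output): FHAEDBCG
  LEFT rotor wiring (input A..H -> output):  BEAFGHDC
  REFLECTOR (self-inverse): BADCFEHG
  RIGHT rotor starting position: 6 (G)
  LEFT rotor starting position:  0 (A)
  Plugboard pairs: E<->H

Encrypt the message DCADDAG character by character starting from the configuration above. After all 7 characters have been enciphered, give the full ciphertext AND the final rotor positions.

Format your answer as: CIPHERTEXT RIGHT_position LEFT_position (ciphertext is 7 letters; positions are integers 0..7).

Char 1 ('D'): step: R->7, L=0; D->plug->D->R->B->L->E->refl->F->L'->D->R'->H->plug->E
Char 2 ('C'): step: R->0, L->1 (L advanced); C->plug->C->R->A->L->D->refl->C->L'->F->R'->A->plug->A
Char 3 ('A'): step: R->1, L=1; A->plug->A->R->G->L->B->refl->A->L'->H->R'->B->plug->B
Char 4 ('D'): step: R->2, L=1; D->plug->D->R->H->L->A->refl->B->L'->G->R'->A->plug->A
Char 5 ('D'): step: R->3, L=1; D->plug->D->R->H->L->A->refl->B->L'->G->R'->C->plug->C
Char 6 ('A'): step: R->4, L=1; A->plug->A->R->H->L->A->refl->B->L'->G->R'->C->plug->C
Char 7 ('G'): step: R->5, L=1; G->plug->G->R->H->L->A->refl->B->L'->G->R'->H->plug->E
Final: ciphertext=EABACCE, RIGHT=5, LEFT=1

Answer: EABACCE 5 1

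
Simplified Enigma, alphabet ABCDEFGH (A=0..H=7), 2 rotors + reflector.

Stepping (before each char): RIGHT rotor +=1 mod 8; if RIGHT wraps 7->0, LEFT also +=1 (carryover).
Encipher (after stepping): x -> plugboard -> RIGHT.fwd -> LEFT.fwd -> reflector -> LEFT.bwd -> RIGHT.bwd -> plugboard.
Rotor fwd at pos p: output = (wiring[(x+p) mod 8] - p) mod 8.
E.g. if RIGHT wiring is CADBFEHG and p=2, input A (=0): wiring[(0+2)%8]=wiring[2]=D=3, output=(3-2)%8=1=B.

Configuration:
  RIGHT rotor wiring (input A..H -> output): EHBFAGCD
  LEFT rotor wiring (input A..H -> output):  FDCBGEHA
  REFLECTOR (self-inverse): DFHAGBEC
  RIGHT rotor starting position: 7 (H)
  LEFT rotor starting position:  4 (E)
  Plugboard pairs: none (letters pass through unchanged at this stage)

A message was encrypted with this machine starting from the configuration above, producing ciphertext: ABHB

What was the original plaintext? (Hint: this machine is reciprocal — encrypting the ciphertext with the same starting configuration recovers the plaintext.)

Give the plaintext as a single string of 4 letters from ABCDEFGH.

Char 1 ('A'): step: R->0, L->5 (L advanced); A->plug->A->R->E->L->G->refl->E->L'->G->R'->F->plug->F
Char 2 ('B'): step: R->1, L=5; B->plug->B->R->A->L->H->refl->C->L'->B->R'->F->plug->F
Char 3 ('H'): step: R->2, L=5; H->plug->H->R->F->L->F->refl->B->L'->H->R'->A->plug->A
Char 4 ('B'): step: R->3, L=5; B->plug->B->R->F->L->F->refl->B->L'->H->R'->D->plug->D

Answer: FFAD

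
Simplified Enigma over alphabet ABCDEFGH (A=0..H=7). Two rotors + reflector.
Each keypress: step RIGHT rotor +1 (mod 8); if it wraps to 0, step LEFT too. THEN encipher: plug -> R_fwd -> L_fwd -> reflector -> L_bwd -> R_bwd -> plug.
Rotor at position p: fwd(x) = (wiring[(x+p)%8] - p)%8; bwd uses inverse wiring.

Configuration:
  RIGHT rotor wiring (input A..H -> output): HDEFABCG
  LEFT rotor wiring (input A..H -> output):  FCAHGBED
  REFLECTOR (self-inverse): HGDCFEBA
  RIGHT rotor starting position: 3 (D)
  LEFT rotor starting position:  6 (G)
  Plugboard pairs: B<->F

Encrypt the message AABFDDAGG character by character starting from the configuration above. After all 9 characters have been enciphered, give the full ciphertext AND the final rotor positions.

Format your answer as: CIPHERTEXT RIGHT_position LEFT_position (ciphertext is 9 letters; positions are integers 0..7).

Char 1 ('A'): step: R->4, L=6; A->plug->A->R->E->L->C->refl->D->L'->H->R'->F->plug->B
Char 2 ('A'): step: R->5, L=6; A->plug->A->R->E->L->C->refl->D->L'->H->R'->F->plug->B
Char 3 ('B'): step: R->6, L=6; B->plug->F->R->H->L->D->refl->C->L'->E->R'->A->plug->A
Char 4 ('F'): step: R->7, L=6; F->plug->B->R->A->L->G->refl->B->L'->F->R'->D->plug->D
Char 5 ('D'): step: R->0, L->7 (L advanced); D->plug->D->R->F->L->H->refl->A->L'->E->R'->C->plug->C
Char 6 ('D'): step: R->1, L=7; D->plug->D->R->H->L->F->refl->E->L'->A->R'->E->plug->E
Char 7 ('A'): step: R->2, L=7; A->plug->A->R->C->L->D->refl->C->L'->G->R'->C->plug->C
Char 8 ('G'): step: R->3, L=7; G->plug->G->R->A->L->E->refl->F->L'->H->R'->D->plug->D
Char 9 ('G'): step: R->4, L=7; G->plug->G->R->A->L->E->refl->F->L'->H->R'->F->plug->B
Final: ciphertext=BBADCECDB, RIGHT=4, LEFT=7

Answer: BBADCECDB 4 7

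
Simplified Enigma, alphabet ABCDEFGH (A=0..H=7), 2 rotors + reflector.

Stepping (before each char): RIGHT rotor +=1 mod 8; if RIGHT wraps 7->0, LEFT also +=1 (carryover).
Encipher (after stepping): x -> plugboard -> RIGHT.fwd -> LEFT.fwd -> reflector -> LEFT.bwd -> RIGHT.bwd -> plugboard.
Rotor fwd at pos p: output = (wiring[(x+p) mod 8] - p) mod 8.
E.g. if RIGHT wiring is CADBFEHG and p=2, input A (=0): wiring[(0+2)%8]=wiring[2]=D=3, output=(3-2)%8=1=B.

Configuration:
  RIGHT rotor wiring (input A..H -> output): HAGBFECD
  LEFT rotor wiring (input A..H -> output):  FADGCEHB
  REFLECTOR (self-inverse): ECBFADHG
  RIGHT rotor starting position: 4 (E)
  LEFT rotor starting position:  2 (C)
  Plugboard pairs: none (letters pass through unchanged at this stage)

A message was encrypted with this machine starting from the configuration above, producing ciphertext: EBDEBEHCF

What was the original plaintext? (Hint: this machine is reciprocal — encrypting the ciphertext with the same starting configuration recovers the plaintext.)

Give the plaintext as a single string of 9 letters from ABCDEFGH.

Answer: HGGGGHDBG

Derivation:
Char 1 ('E'): step: R->5, L=2; E->plug->E->R->D->L->C->refl->B->L'->A->R'->H->plug->H
Char 2 ('B'): step: R->6, L=2; B->plug->B->R->F->L->H->refl->G->L'->H->R'->G->plug->G
Char 3 ('D'): step: R->7, L=2; D->plug->D->R->H->L->G->refl->H->L'->F->R'->G->plug->G
Char 4 ('E'): step: R->0, L->3 (L advanced); E->plug->E->R->F->L->C->refl->B->L'->C->R'->G->plug->G
Char 5 ('B'): step: R->1, L=3; B->plug->B->R->F->L->C->refl->B->L'->C->R'->G->plug->G
Char 6 ('E'): step: R->2, L=3; E->plug->E->R->A->L->D->refl->F->L'->G->R'->H->plug->H
Char 7 ('H'): step: R->3, L=3; H->plug->H->R->D->L->E->refl->A->L'->H->R'->D->plug->D
Char 8 ('C'): step: R->4, L=3; C->plug->C->R->G->L->F->refl->D->L'->A->R'->B->plug->B
Char 9 ('F'): step: R->5, L=3; F->plug->F->R->B->L->H->refl->G->L'->E->R'->G->plug->G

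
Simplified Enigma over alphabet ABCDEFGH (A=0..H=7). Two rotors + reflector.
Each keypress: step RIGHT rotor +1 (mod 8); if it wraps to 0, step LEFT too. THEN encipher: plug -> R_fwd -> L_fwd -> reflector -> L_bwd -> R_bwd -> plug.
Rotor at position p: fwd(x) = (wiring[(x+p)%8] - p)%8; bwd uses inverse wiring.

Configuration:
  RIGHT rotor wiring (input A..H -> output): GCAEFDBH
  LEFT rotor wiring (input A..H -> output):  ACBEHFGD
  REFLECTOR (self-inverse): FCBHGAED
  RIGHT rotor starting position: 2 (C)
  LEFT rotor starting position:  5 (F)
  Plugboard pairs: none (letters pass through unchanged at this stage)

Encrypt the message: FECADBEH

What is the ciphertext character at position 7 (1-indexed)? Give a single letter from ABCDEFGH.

Char 1 ('F'): step: R->3, L=5; F->plug->F->R->D->L->D->refl->H->L'->G->R'->D->plug->D
Char 2 ('E'): step: R->4, L=5; E->plug->E->R->C->L->G->refl->E->L'->F->R'->C->plug->C
Char 3 ('C'): step: R->5, L=5; C->plug->C->R->C->L->G->refl->E->L'->F->R'->E->plug->E
Char 4 ('A'): step: R->6, L=5; A->plug->A->R->D->L->D->refl->H->L'->G->R'->F->plug->F
Char 5 ('D'): step: R->7, L=5; D->plug->D->R->B->L->B->refl->C->L'->H->R'->B->plug->B
Char 6 ('B'): step: R->0, L->6 (L advanced); B->plug->B->R->C->L->C->refl->B->L'->G->R'->A->plug->A
Char 7 ('E'): step: R->1, L=6; E->plug->E->R->C->L->C->refl->B->L'->G->R'->G->plug->G

G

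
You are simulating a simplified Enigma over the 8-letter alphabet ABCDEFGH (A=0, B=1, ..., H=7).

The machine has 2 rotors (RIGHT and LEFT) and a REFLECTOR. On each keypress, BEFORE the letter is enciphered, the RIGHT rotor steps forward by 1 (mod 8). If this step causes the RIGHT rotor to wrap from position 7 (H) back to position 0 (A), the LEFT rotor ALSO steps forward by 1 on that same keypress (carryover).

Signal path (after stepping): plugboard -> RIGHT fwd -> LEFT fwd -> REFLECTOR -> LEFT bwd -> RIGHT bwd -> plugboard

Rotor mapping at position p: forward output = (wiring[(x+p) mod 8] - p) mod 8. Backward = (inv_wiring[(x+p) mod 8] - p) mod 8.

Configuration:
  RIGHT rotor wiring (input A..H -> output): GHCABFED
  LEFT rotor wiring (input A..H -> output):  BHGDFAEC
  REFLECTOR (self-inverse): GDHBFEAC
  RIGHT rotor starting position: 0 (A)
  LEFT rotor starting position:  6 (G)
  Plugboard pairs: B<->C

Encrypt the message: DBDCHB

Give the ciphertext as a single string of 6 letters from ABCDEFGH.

Char 1 ('D'): step: R->1, L=6; D->plug->D->R->A->L->G->refl->A->L'->E->R'->E->plug->E
Char 2 ('B'): step: R->2, L=6; B->plug->C->R->H->L->C->refl->H->L'->G->R'->B->plug->C
Char 3 ('D'): step: R->3, L=6; D->plug->D->R->B->L->E->refl->F->L'->F->R'->A->plug->A
Char 4 ('C'): step: R->4, L=6; C->plug->B->R->B->L->E->refl->F->L'->F->R'->A->plug->A
Char 5 ('H'): step: R->5, L=6; H->plug->H->R->E->L->A->refl->G->L'->A->R'->A->plug->A
Char 6 ('B'): step: R->6, L=6; B->plug->C->R->A->L->G->refl->A->L'->E->R'->E->plug->E

Answer: ECAAAE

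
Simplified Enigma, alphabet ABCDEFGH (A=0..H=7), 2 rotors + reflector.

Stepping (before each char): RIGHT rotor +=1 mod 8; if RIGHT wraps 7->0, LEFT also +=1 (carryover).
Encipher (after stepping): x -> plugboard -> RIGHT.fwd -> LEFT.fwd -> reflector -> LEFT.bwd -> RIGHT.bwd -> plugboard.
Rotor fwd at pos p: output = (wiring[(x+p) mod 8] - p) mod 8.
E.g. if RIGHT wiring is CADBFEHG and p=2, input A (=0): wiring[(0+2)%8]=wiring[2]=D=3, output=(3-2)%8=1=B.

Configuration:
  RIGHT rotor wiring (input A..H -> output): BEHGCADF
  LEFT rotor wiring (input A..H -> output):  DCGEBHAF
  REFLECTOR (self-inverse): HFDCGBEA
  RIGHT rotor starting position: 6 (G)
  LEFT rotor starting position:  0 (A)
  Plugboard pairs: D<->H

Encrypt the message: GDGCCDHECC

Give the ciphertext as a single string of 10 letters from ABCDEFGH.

Char 1 ('G'): step: R->7, L=0; G->plug->G->R->B->L->C->refl->D->L'->A->R'->D->plug->H
Char 2 ('D'): step: R->0, L->1 (L advanced); D->plug->H->R->F->L->H->refl->A->L'->D->R'->G->plug->G
Char 3 ('G'): step: R->1, L=1; G->plug->G->R->E->L->G->refl->E->L'->G->R'->B->plug->B
Char 4 ('C'): step: R->2, L=1; C->plug->C->R->A->L->B->refl->F->L'->B->R'->E->plug->E
Char 5 ('C'): step: R->3, L=1; C->plug->C->R->F->L->H->refl->A->L'->D->R'->A->plug->A
Char 6 ('D'): step: R->4, L=1; D->plug->H->R->C->L->D->refl->C->L'->H->R'->C->plug->C
Char 7 ('H'): step: R->5, L=1; H->plug->D->R->E->L->G->refl->E->L'->G->R'->B->plug->B
Char 8 ('E'): step: R->6, L=1; E->plug->E->R->B->L->F->refl->B->L'->A->R'->F->plug->F
Char 9 ('C'): step: R->7, L=1; C->plug->C->R->F->L->H->refl->A->L'->D->R'->F->plug->F
Char 10 ('C'): step: R->0, L->2 (L advanced); C->plug->C->R->H->L->A->refl->H->L'->C->R'->E->plug->E

Answer: HGBEACBFFE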